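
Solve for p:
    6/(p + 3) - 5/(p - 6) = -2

p = -5.4629 or p = 7.9629

Multiply both sides by (p + 3)(p - 6):
6(p - 6) - 5(p + 3) = -2(p + 3)(p - 6).
Expand and collect terms: -2p² + 5p + 87 = 0.
By the quadratic formula, p = (-5 ± √721) / -4, so p ≈ -5.4629 or p ≈ 7.9629.
Neither value makes a denominator zero (p ≠ -3, p ≠ 6), so both are valid.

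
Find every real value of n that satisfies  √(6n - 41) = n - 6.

n = 7 or n = 11

Square both sides: 6n - 41 = (n - 6)².
Expand and rearrange: n² - 18n + 77 = 0.
Solving gives n = 11 or n = 7.
Check each candidate in the original equation:
  n = 11: √(25) = 5, while n - 6 = 5 — valid.
  n = 7: √(1) = 1, while n - 6 = 1 — valid.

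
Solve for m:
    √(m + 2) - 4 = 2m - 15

Isolate the radical: √(m + 2) = 2m - 11.
Square both sides: m + 2 = (2m - 11)².
Expand and rearrange: 4m² - 45m + 119 = 0.
Solving gives m = 7 or m = 4.25.
Check each candidate in the original equation:
  m = 7: √(9) = 3, while 2m - 11 = 3 — valid.
  m = 4.25: √(6.25) = 2.5, while 2m - 11 = -2.5 — extraneous.

m = 7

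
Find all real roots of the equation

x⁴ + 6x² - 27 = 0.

x = -1.7321 or x = 1.7321

Let u = x². The equation becomes u² + 6u - 27 = 0.
Factor: (u - 3)(u + 9) = 0, so u = 3 or u = -9.
x² = 3 gives x = ±√(3) ≈ ±1.7321.
x² = -9 < 0 has no real solution.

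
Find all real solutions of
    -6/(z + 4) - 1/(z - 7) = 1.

Multiply both sides by (z + 4)(z - 7):
-6(z - 7) - (z + 4) = (z + 4)(z - 7).
Expand and collect terms: z² + 4z - 66 = 0.
By the quadratic formula, z = (-4 ± √280) / 2, so z ≈ 6.3666 or z ≈ -10.3666.
Neither value makes a denominator zero (z ≠ -4, z ≠ 7), so both are valid.

z = -10.3666 or z = 6.3666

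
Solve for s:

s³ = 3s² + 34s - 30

Rearrange: s³ - 3s² - 34s + 30 = 0.
Possible rational roots are divisors of 30. Testing s = -5 gives 0, so (s + 5) is a factor.
Divide: s³ - 3s² - 34s + 30 = (s + 5)(s² - 8s + 6).
Apply the quadratic formula to s² - 8s + 6 = 0: s = (8 ± √40)/2, i.e. s ≈ 7.1623 or s ≈ 0.8377.

s = -5 or s = 0.8377 or s = 7.1623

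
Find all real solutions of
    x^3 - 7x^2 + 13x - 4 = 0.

x = 0.382 or x = 2.618 or x = 4

Possible rational roots are divisors of -4. Testing x = 4 gives 0, so (x - 4) is a factor.
Divide: x^3 - 7x^2 + 13x - 4 = (x - 4)(x^2 - 3x + 1).
Apply the quadratic formula to x^2 - 3x + 1 = 0: x = (3 +/- sqrt(5))/2, i.e. x ~= 2.618 or x ~= 0.382.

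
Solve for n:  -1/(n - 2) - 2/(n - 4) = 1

Multiply both sides by (n - 2)(n - 4):
-(n - 4) - 2(n - 2) = (n - 2)(n - 4).
Expand and collect terms: n^2 - 3n = 0.
Factor or apply the quadratic formula: n = 3 or n = 0.
Neither value makes a denominator zero (n != 2, n != 4), so both are valid.

n = 0 or n = 3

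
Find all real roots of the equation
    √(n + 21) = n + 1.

Square both sides: n + 21 = (n + 1)².
Expand and rearrange: n² + n - 20 = 0.
Solving gives n = 4 or n = -5.
Check each candidate in the original equation:
  n = 4: √(25) = 5, while n + 1 = 5 — valid.
  n = -5: √(16) = 4, while n + 1 = -4 — extraneous.

n = 4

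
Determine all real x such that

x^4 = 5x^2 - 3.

Let u = x^2. The equation becomes u^2 - 5u + 3 = 0.
By the quadratic formula, u = sqrt(13)/2 + 5/2 or u = 5/2 - sqrt(13)/2.
x^2 = sqrt(13)/2 + 5/2 gives x = +/-sqrt(sqrt(13)/2 + 5/2) ~= +/-2.0743.
x^2 = 5/2 - sqrt(13)/2 gives x = +/-sqrt(5/2 - sqrt(13)/2) ~= +/-0.835.

x = -2.0743 or x = -0.835 or x = 0.835 or x = 2.0743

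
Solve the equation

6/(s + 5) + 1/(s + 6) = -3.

Multiply both sides by (s + 5)(s + 6):
6(s + 6) + (s + 5) = -3(s + 5)(s + 6).
Expand and collect terms: -3s^2 - 40s - 131 = 0.
By the quadratic formula, s = (40 +/- sqrt(28)) / -6, so s ~= -7.5486 or s ~= -5.7847.
Neither value makes a denominator zero (s != -5, s != -6), so both are valid.

s = -7.5486 or s = -5.7847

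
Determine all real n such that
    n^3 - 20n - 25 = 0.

Possible rational roots are divisors of -25. Testing n = 5 gives 0, so (n - 5) is a factor.
Divide: n^3 - 20n - 25 = (n - 5)(n^2 + 5n + 5).
Apply the quadratic formula to n^2 + 5n + 5 = 0: n = (-5 +/- sqrt(5))/2, i.e. n ~= -1.382 or n ~= -3.618.

n = -3.618 or n = -1.382 or n = 5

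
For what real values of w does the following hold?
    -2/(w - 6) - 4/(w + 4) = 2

w = -6.1789 or w = 5.1789

Multiply both sides by (w - 6)(w + 4):
-2(w + 4) - 4(w - 6) = 2(w - 6)(w + 4).
Expand and collect terms: 2w^2 + 2w - 64 = 0.
By the quadratic formula, w = (-2 +/- sqrt(516)) / 4, so w ~= 5.1789 or w ~= -6.1789.
Neither value makes a denominator zero (w != 6, w != -4), so both are valid.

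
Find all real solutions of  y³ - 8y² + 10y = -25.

y = -1.1926 or y = 4.1926 or y = 5

Rearrange: y³ - 8y² + 10y + 25 = 0.
Possible rational roots are divisors of 25. Testing y = 5 gives 0, so (y - 5) is a factor.
Divide: y³ - 8y² + 10y + 25 = (y - 5)(y² - 3y - 5).
Apply the quadratic formula to y² - 3y - 5 = 0: y = (3 ± √29)/2, i.e. y ≈ 4.1926 or y ≈ -1.1926.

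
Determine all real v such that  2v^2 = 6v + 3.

Rearrange to standard form: 2v^2 - 6v - 3 = 0.
Discriminant: (-6)^2 - 4*2*(-3) = 60.
Quadratic formula: v = (6 +/- sqrt(60)) / 4.
So v = 3/2 + sqrt(15)/2 ~= 3.4365 or v = 3/2 - sqrt(15)/2 ~= -0.4365.

v = -0.4365 or v = 3.4365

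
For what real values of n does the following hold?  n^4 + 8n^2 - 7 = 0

Let u = n^2. The equation becomes u^2 + 8u - 7 = 0.
By the quadratic formula, u = -4 + sqrt(23) or u = -sqrt(23) - 4.
n^2 = -4 + sqrt(23) gives n = +/-sqrt(-4 + sqrt(23)) ~= +/-0.8921.
n^2 = -sqrt(23) - 4 < 0 has no real solution.

n = -0.8921 or n = 0.8921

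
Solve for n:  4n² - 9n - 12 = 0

n = -0.9403 or n = 3.1903

Discriminant: (-9)² − 4·4·(-12) = 273.
Quadratic formula: n = (9 ± √273) / 8.
So n = 9/8 + √(273)/8 ≈ 3.1903 or n = 9/8 - √(273)/8 ≈ -0.9403.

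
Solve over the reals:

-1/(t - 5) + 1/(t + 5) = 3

Multiply both sides by (t - 5)(t + 5):
-(t + 5) + (t - 5) = 3(t - 5)(t + 5).
Expand and collect terms: 3t² - 65 = 0.
By the quadratic formula, t = (0 ± √780) / 6, so t ≈ 4.6547 or t ≈ -4.6547.
Neither value makes a denominator zero (t ≠ 5, t ≠ -5), so both are valid.

t = -4.6547 or t = 4.6547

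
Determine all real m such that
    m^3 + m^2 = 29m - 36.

Rearrange: m^3 + m^2 - 29m + 36 = 0.
Possible rational roots are divisors of 36. Testing m = 4 gives 0, so (m - 4) is a factor.
Divide: m^3 + m^2 - 29m + 36 = (m - 4)(m^2 + 5m - 9).
Apply the quadratic formula to m^2 + 5m - 9 = 0: m = (-5 +/- sqrt(61))/2, i.e. m ~= 1.4051 or m ~= -6.4051.

m = -6.4051 or m = 1.4051 or m = 4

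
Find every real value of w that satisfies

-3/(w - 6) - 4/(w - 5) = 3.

w = 3 or w = 5.6667

Multiply both sides by (w - 6)(w - 5):
-3(w - 5) - 4(w - 6) = 3(w - 6)(w - 5).
Expand and collect terms: 3w² - 26w + 51 = 0.
Factor or apply the quadratic formula: w = 5.6667 or w = 3.
Neither value makes a denominator zero (w ≠ 6, w ≠ 5), so both are valid.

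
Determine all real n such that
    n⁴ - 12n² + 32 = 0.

Let u = n². The equation becomes u² - 12u + 32 = 0.
Factor: (u - 8)(u - 4) = 0, so u = 8 or u = 4.
n² = 8 gives n = ±2·√(2) ≈ ±2.8284.
n² = 4 gives n = ±2.

n = -2.8284 or n = -2 or n = 2 or n = 2.8284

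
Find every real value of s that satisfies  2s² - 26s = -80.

s = 5 or s = 8

Bring every term to one side: 2s² - 26s + 80 = 0.
Factor: 2(s - 8)(s - 5) = 0.
So s = 8 or s = 5.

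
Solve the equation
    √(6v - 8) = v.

Square both sides: 6v - 8 = (v)².
Expand and rearrange: v² - 6v + 8 = 0.
Solving gives v = 4 or v = 2.
Check each candidate in the original equation:
  v = 4: √(16) = 4, while v = 4 — valid.
  v = 2: √(4) = 2, while v = 2 — valid.

v = 2 or v = 4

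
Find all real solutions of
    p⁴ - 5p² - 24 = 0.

p = -2.8284 or p = 2.8284

Let u = p². The equation becomes u² - 5u - 24 = 0.
Factor: (u - 8)(u + 3) = 0, so u = 8 or u = -3.
p² = 8 gives p = ±2·√(2) ≈ ±2.8284.
p² = -3 < 0 has no real solution.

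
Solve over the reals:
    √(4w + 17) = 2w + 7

w = -2

Square both sides: 4w + 17 = (2w + 7)².
Expand and rearrange: 4w² + 24w + 32 = 0.
Solving gives w = -2 or w = -4.
Check each candidate in the original equation:
  w = -2: √(9) = 3, while 2w + 7 = 3 — valid.
  w = -4: √(1) = 1, while 2w + 7 = -1 — extraneous.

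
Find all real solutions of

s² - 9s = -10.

Rearrange to standard form: s² - 9s + 10 = 0.
Discriminant: (-9)² − 4·1·10 = 41.
Quadratic formula: s = (9 ± √41) / 2.
So s = √(41)/2 + 9/2 ≈ 7.7016 or s = 9/2 - √(41)/2 ≈ 1.2984.

s = 1.2984 or s = 7.7016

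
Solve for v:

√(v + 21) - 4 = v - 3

v = 4

Isolate the radical: √(v + 21) = v + 1.
Square both sides: v + 21 = (v + 1)².
Expand and rearrange: v² + v - 20 = 0.
Solving gives v = 4 or v = -5.
Check each candidate in the original equation:
  v = 4: √(25) = 5, while v + 1 = 5 — valid.
  v = -5: √(16) = 4, while v + 1 = -4 — extraneous.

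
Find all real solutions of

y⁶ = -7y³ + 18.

y = -2.0801 or y = 1.2599

Let u = y³. The equation becomes u² + 7u - 18 = 0.
Factor: (u - 2)(u + 9) = 0, so u = 2 or u = -9.
y³ = 2 gives y = ∛(2) ≈ 1.2599.
y³ = -9 gives y = -∛(9) ≈ -2.0801.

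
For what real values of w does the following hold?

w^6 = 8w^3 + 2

w = -0.6237 or w = 2.02

Let u = w^3. The equation becomes u^2 - 8u - 2 = 0.
By the quadratic formula, u = 4 + 3*sqrt(2) or u = 4 - 3*sqrt(2).
w^3 = 4 + 3*sqrt(2) gives w = (4 + 3*sqrt(2))^(1/3) ~= 2.02.
w^3 = 4 - 3*sqrt(2) gives w = -(-4 + 3*sqrt(2))^(1/3) ~= -0.6237.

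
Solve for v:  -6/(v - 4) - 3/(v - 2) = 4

v = 0.6439 or v = 3.1061

Multiply both sides by (v - 4)(v - 2):
-6(v - 2) - 3(v - 4) = 4(v - 4)(v - 2).
Expand and collect terms: 4v² - 15v + 8 = 0.
By the quadratic formula, v = (15 ± √97) / 8, so v ≈ 3.1061 or v ≈ 0.6439.
Neither value makes a denominator zero (v ≠ 4, v ≠ 2), so both are valid.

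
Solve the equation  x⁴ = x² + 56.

x = -2.8284 or x = 2.8284

Let u = x². The equation becomes u² - u - 56 = 0.
Factor: (u - 8)(u + 7) = 0, so u = 8 or u = -7.
x² = 8 gives x = ±2·√(2) ≈ ±2.8284.
x² = -7 < 0 has no real solution.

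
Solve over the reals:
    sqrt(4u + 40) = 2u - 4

Square both sides: 4u + 40 = (2u - 4)^2.
Expand and rearrange: 4u^2 - 20u - 24 = 0.
Solving gives u = 6 or u = -1.
Check each candidate in the original equation:
  u = 6: sqrt(64) = 8, while 2u - 4 = 8 — valid.
  u = -1: sqrt(36) = 6, while 2u - 4 = -6 — extraneous.

u = 6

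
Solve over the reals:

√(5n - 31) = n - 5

n = 7 or n = 8

Square both sides: 5n - 31 = (n - 5)².
Expand and rearrange: n² - 15n + 56 = 0.
Solving gives n = 8 or n = 7.
Check each candidate in the original equation:
  n = 8: √(9) = 3, while n - 5 = 3 — valid.
  n = 7: √(4) = 2, while n - 5 = 2 — valid.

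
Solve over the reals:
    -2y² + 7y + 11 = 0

y = -1.1762 or y = 4.6762

Discriminant: (7)² − 4·(-2)·11 = 137.
Quadratic formula: y = (-7 ± √137) / (-4).
So y = 7/4 - √(137)/4 ≈ -1.1762 or y = 7/4 + √(137)/4 ≈ 4.6762.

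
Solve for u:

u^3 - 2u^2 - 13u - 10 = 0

Possible rational roots are divisors of -10. Testing u = -1 gives 0, so (u + 1) is a factor.
Divide: u^3 - 2u^2 - 13u - 10 = (u + 1)(u^2 - 3u - 10).
Factor the quadratic: u = 5 or u = -2.

u = -2 or u = -1 or u = 5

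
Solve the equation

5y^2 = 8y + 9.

y = -0.762 or y = 2.362

Rearrange to standard form: 5y^2 - 8y - 9 = 0.
Discriminant: (-8)^2 - 4*5*(-9) = 244.
Quadratic formula: y = (8 +/- sqrt(244)) / 10.
So y = 4/5 + sqrt(61)/5 ~= 2.362 or y = 4/5 - sqrt(61)/5 ~= -0.762.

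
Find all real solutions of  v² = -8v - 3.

Rearrange to standard form: v² + 8v + 3 = 0.
Discriminant: (8)² − 4·1·3 = 52.
Quadratic formula: v = (-8 ± √52) / 2.
So v = -4 + √(13) ≈ -0.3944 or v = -4 - √(13) ≈ -7.6056.

v = -7.6056 or v = -0.3944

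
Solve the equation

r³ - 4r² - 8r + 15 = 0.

r = -2.3028 or r = 1.3028 or r = 5

Possible rational roots are divisors of 15. Testing r = 5 gives 0, so (r - 5) is a factor.
Divide: r³ - 4r² - 8r + 15 = (r - 5)(r² + r - 3).
Apply the quadratic formula to r² + r - 3 = 0: r = (-1 ± √13)/2, i.e. r ≈ 1.3028 or r ≈ -2.3028.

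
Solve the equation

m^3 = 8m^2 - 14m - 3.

Rearrange: m^3 - 8m^2 + 14m + 3 = 0.
Possible rational roots are divisors of 3. Testing m = 3 gives 0, so (m - 3) is a factor.
Divide: m^3 - 8m^2 + 14m + 3 = (m - 3)(m^2 - 5m - 1).
Apply the quadratic formula to m^2 - 5m - 1 = 0: m = (5 +/- sqrt(29))/2, i.e. m ~= 5.1926 or m ~= -0.1926.

m = -0.1926 or m = 3 or m = 5.1926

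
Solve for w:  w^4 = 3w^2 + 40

w = -2.8284 or w = 2.8284

Let u = w^2. The equation becomes u^2 - 3u - 40 = 0.
Factor: (u - 8)(u + 5) = 0, so u = 8 or u = -5.
w^2 = 8 gives w = +/-2*sqrt(2) ~= +/-2.8284.
w^2 = -5 < 0 has no real solution.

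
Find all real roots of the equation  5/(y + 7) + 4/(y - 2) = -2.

Multiply both sides by (y + 7)(y - 2):
5(y - 2) + 4(y + 7) = -2(y + 7)(y - 2).
Expand and collect terms: -2y^2 - 19y + 10 = 0.
Factor or apply the quadratic formula: y = -10 or y = 0.5.
Neither value makes a denominator zero (y != -7, y != 2), so both are valid.

y = -10 or y = 0.5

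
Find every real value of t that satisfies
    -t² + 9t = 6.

Rearrange to standard form: -t² + 9t - 6 = 0.
Discriminant: (9)² − 4·(-1)·(-6) = 57.
Quadratic formula: t = (-9 ± √57) / (-2).
So t = 9/2 - √(57)/2 ≈ 0.7251 or t = √(57)/2 + 9/2 ≈ 8.2749.

t = 0.7251 or t = 8.2749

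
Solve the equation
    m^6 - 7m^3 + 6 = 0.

Let u = m^3. The equation becomes u^2 - 7u + 6 = 0.
Factor: (u - 1)(u - 6) = 0, so u = 1 or u = 6.
m^3 = 1 gives m = 1.
m^3 = 6 gives m = (6)^(1/3) ~= 1.8171.

m = 1 or m = 1.8171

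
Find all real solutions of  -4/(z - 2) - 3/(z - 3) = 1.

z = -4.6056 or z = 2.6056

Multiply both sides by (z - 2)(z - 3):
-4(z - 3) - 3(z - 2) = (z - 2)(z - 3).
Expand and collect terms: z^2 + 2z - 12 = 0.
By the quadratic formula, z = (-2 +/- sqrt(52)) / 2, so z ~= 2.6056 or z ~= -4.6056.
Neither value makes a denominator zero (z != 2, z != 3), so both are valid.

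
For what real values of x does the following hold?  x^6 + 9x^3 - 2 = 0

x = -2.0967 or x = 0.6009

Let u = x^3. The equation becomes u^2 + 9u - 2 = 0.
By the quadratic formula, u = -9/2 + sqrt(89)/2 or u = -sqrt(89)/2 - 9/2.
x^3 = -9/2 + sqrt(89)/2 gives x = (-9/2 + sqrt(89)/2)^(1/3) ~= 0.6009.
x^3 = -sqrt(89)/2 - 9/2 gives x = -(9/2 + sqrt(89)/2)^(1/3) ~= -2.0967.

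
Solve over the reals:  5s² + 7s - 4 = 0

Discriminant: (7)² − 4·5·(-4) = 129.
Quadratic formula: s = (-7 ± √129) / 10.
So s = -7/10 + √(129)/10 ≈ 0.4358 or s = -√(129)/10 - 7/10 ≈ -1.8358.

s = -1.8358 or s = 0.4358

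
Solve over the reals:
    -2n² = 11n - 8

Rearrange to standard form: -2n² - 11n + 8 = 0.
Discriminant: (-11)² − 4·(-2)·8 = 185.
Quadratic formula: n = (11 ± √185) / (-4).
So n = -√(185)/4 - 11/4 ≈ -6.1504 or n = -11/4 + √(185)/4 ≈ 0.6504.

n = -6.1504 or n = 0.6504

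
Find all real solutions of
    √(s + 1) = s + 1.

s = -1 or s = 0

Square both sides: s + 1 = (s + 1)².
Expand and rearrange: s² + s = 0.
Solving gives s = 0 or s = -1.
Check each candidate in the original equation:
  s = 0: √(1) = 1, while s + 1 = 1 — valid.
  s = -1: √(0) = 0, while s + 1 = 0 — valid.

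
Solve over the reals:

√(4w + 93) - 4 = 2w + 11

Isolate the radical: √(4w + 93) = 2w + 15.
Square both sides: 4w + 93 = (2w + 15)².
Expand and rearrange: 4w² + 56w + 132 = 0.
Solving gives w = -3 or w = -11.
Check each candidate in the original equation:
  w = -3: √(81) = 9, while 2w + 15 = 9 — valid.
  w = -11: √(49) = 7, while 2w + 15 = -7 — extraneous.

w = -3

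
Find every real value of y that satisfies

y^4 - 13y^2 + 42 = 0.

y = -2.6458 or y = -2.4495 or y = 2.4495 or y = 2.6458

Let u = y^2. The equation becomes u^2 - 13u + 42 = 0.
Factor: (u - 7)(u - 6) = 0, so u = 7 or u = 6.
y^2 = 7 gives y = +/-sqrt(7) ~= +/-2.6458.
y^2 = 6 gives y = +/-sqrt(6) ~= +/-2.4495.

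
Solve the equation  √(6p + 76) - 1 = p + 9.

Isolate the radical: √(6p + 76) = p + 10.
Square both sides: 6p + 76 = (p + 10)².
Expand and rearrange: p² + 14p + 24 = 0.
Solving gives p = -2 or p = -12.
Check each candidate in the original equation:
  p = -2: √(64) = 8, while p + 10 = 8 — valid.
  p = -12: √(4) = 2, while p + 10 = -2 — extraneous.

p = -2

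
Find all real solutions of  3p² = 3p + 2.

p = -0.4574 or p = 1.4574

Rearrange to standard form: 3p² - 3p - 2 = 0.
Discriminant: (-3)² − 4·3·(-2) = 33.
Quadratic formula: p = (3 ± √33) / 6.
So p = 1/2 + √(33)/6 ≈ 1.4574 or p = 1/2 - √(33)/6 ≈ -0.4574.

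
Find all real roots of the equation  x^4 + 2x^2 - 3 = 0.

Let u = x^2. The equation becomes u^2 + 2u - 3 = 0.
Factor: (u - 1)(u + 3) = 0, so u = 1 or u = -3.
x^2 = 1 gives x = +/-1.
x^2 = -3 < 0 has no real solution.

x = -1 or x = 1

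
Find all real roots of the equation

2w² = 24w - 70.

w = 5 or w = 7

Bring every term to one side: 2w² - 24w + 70 = 0.
Factor: 2(w - 5)(w - 7) = 0.
So w = 5 or w = 7.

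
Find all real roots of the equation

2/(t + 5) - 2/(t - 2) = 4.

Multiply both sides by (t + 5)(t - 2):
2(t - 2) - 2(t + 5) = 4(t + 5)(t - 2).
Expand and collect terms: 4t^2 + 12t - 26 = 0.
By the quadratic formula, t = (-12 +/- sqrt(560)) / 8, so t ~= 1.458 or t ~= -4.458.
Neither value makes a denominator zero (t != -5, t != 2), so both are valid.

t = -4.458 or t = 1.458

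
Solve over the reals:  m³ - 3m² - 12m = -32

m = -3.3723 or m = 2.3723 or m = 4

Rearrange: m³ - 3m² - 12m + 32 = 0.
Possible rational roots are divisors of 32. Testing m = 4 gives 0, so (m - 4) is a factor.
Divide: m³ - 3m² - 12m + 32 = (m - 4)(m² + m - 8).
Apply the quadratic formula to m² + m - 8 = 0: m = (-1 ± √33)/2, i.e. m ≈ 2.3723 or m ≈ -3.3723.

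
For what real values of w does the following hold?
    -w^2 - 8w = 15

Bring every term to one side: -w^2 - 8w - 15 = 0.
Factor: -1(w + 5)(w + 3) = 0.
So w = -5 or w = -3.

w = -5 or w = -3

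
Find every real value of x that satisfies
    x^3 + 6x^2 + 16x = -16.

Rearrange: x^3 + 6x^2 + 16x + 16 = 0.
Possible rational roots are divisors of 16. Testing x = -2 gives 0, so (x + 2) is a factor.
Divide: x^3 + 6x^2 + 16x + 16 = (x + 2)(x^2 + 4x + 8).
The quadratic x^2 + 4x + 8 has discriminant -16 < 0, so no further real roots.

x = -2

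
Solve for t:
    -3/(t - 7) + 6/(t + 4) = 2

Multiply both sides by (t - 7)(t + 4):
-3(t + 4) + 6(t - 7) = 2(t - 7)(t + 4).
Expand and collect terms: 2t^2 - 9t - 2 = 0.
By the quadratic formula, t = (9 +/- sqrt(97)) / 4, so t ~= 4.7122 or t ~= -0.2122.
Neither value makes a denominator zero (t != 7, t != -4), so both are valid.

t = -0.2122 or t = 4.7122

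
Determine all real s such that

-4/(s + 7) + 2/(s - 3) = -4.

s = -5.9408 or s = 2.4408

Multiply both sides by (s + 7)(s - 3):
-4(s - 3) + 2(s + 7) = -4(s + 7)(s - 3).
Expand and collect terms: -4s^2 - 14s + 58 = 0.
By the quadratic formula, s = (14 +/- sqrt(1124)) / -8, so s ~= -5.9408 or s ~= 2.4408.
Neither value makes a denominator zero (s != -7, s != 3), so both are valid.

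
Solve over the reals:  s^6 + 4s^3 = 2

Let u = s^3. The equation becomes u^2 + 4u - 2 = 0.
By the quadratic formula, u = -2 + sqrt(6) or u = -sqrt(6) - 2.
s^3 = -2 + sqrt(6) gives s = (-2 + sqrt(6))^(1/3) ~= 0.766.
s^3 = -sqrt(6) - 2 gives s = -(2 + sqrt(6))^(1/3) ~= -1.6448.

s = -1.6448 or s = 0.766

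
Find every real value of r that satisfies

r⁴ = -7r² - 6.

No real solutions.

Let u = r². The equation becomes u² + 7u + 6 = 0.
Factor: (u + 6)(u + 1) = 0, so u = -6 or u = -1.
r² = -6 < 0 has no real solution.
r² = -1 < 0 has no real solution.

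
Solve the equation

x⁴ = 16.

Let u = x². The equation becomes u² - 16 = 0.
Factor: (u - 4)(u + 4) = 0, so u = 4 or u = -4.
x² = 4 gives x = ±2.
x² = -4 < 0 has no real solution.

x = -2 or x = 2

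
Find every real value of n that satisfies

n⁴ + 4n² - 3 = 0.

Let u = n². The equation becomes u² + 4u - 3 = 0.
By the quadratic formula, u = -2 + √(7) or u = -√(7) - 2.
n² = -2 + √(7) gives n = ±√(-2 + √(7)) ≈ ±0.8036.
n² = -√(7) - 2 < 0 has no real solution.

n = -0.8036 or n = 0.8036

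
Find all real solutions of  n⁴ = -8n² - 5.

Let u = n². The equation becomes u² + 8u + 5 = 0.
By the quadratic formula, u = -4 + √(11) or u = -4 - √(11).
n² = -4 + √(11) < 0 has no real solution.
n² = -4 - √(11) < 0 has no real solution.

No real solutions.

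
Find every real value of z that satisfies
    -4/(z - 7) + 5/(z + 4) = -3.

Multiply both sides by (z - 7)(z + 4):
-4(z + 4) + 5(z - 7) = -3(z - 7)(z + 4).
Expand and collect terms: -3z² + 8z + 135 = 0.
By the quadratic formula, z = (-8 ± √1684) / -6, so z ≈ -5.5061 or z ≈ 8.1728.
Neither value makes a denominator zero (z ≠ 7, z ≠ -4), so both are valid.

z = -5.5061 or z = 8.1728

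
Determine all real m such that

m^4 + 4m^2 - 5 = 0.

Let u = m^2. The equation becomes u^2 + 4u - 5 = 0.
Factor: (u + 5)(u - 1) = 0, so u = -5 or u = 1.
m^2 = -5 < 0 has no real solution.
m^2 = 1 gives m = +/-1.

m = -1 or m = 1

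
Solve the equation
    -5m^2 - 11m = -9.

Rearrange to standard form: -5m^2 - 11m + 9 = 0.
Discriminant: (-11)^2 - 4*(-5)*9 = 301.
Quadratic formula: m = (11 +/- sqrt(301)) / (-10).
So m = -sqrt(301)/10 - 11/10 ~= -2.8349 or m = -11/10 + sqrt(301)/10 ~= 0.6349.

m = -2.8349 or m = 0.6349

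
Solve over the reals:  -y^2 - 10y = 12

y = -8.6056 or y = -1.3944

Rearrange to standard form: -y^2 - 10y - 12 = 0.
Discriminant: (-10)^2 - 4*(-1)*(-12) = 52.
Quadratic formula: y = (10 +/- sqrt(52)) / (-2).
So y = -5 - sqrt(13) ~= -8.6056 or y = -5 + sqrt(13) ~= -1.3944.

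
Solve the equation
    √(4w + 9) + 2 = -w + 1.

Isolate the radical: √(4w + 9) = -w - 1.
Square both sides: 4w + 9 = (-w - 1)².
Expand and rearrange: w² - 2w - 8 = 0.
Solving gives w = 4 or w = -2.
Check each candidate in the original equation:
  w = 4: √(25) = 5, while -w - 1 = -5 — extraneous.
  w = -2: √(1) = 1, while -w - 1 = 1 — valid.

w = -2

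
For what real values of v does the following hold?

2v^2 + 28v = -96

v = -8 or v = -6

Bring every term to one side: 2v^2 + 28v + 96 = 0.
Factor: 2(v + 6)(v + 8) = 0.
So v = -6 or v = -8.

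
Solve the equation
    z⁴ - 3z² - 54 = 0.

z = -3 or z = 3

Let u = z². The equation becomes u² - 3u - 54 = 0.
Factor: (u - 9)(u + 6) = 0, so u = 9 or u = -6.
z² = 9 gives z = ±3.
z² = -6 < 0 has no real solution.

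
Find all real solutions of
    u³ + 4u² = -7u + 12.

Rearrange: u³ + 4u² + 7u - 12 = 0.
Possible rational roots are divisors of -12. Testing u = 1 gives 0, so (u - 1) is a factor.
Divide: u³ + 4u² + 7u - 12 = (u - 1)(u² + 5u + 12).
The quadratic u² + 5u + 12 has discriminant -23 < 0, so no further real roots.

u = 1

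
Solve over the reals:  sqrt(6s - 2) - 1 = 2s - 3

s = 3

Isolate the radical: sqrt(6s - 2) = 2s - 2.
Square both sides: 6s - 2 = (2s - 2)^2.
Expand and rearrange: 4s^2 - 14s + 6 = 0.
Solving gives s = 3 or s = 0.5.
Check each candidate in the original equation:
  s = 3: sqrt(16) = 4, while 2s - 2 = 4 — valid.
  s = 0.5: sqrt(1) = 1, while 2s - 2 = -1 — extraneous.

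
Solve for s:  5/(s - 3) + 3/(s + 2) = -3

s = -3.3555 or s = 1.6888

Multiply both sides by (s - 3)(s + 2):
5(s + 2) + 3(s - 3) = -3(s - 3)(s + 2).
Expand and collect terms: -3s² - 5s + 17 = 0.
By the quadratic formula, s = (5 ± √229) / -6, so s ≈ -3.3555 or s ≈ 1.6888.
Neither value makes a denominator zero (s ≠ 3, s ≠ -2), so both are valid.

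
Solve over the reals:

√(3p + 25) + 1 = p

p = 8

Isolate the radical: √(3p + 25) = p - 1.
Square both sides: 3p + 25 = (p - 1)².
Expand and rearrange: p² - 5p - 24 = 0.
Solving gives p = 8 or p = -3.
Check each candidate in the original equation:
  p = 8: √(49) = 7, while p - 1 = 7 — valid.
  p = -3: √(16) = 4, while p - 1 = -4 — extraneous.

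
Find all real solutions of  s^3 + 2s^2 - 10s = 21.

Rearrange: s^3 + 2s^2 - 10s - 21 = 0.
Possible rational roots are divisors of -21. Testing s = -3 gives 0, so (s + 3) is a factor.
Divide: s^3 + 2s^2 - 10s - 21 = (s + 3)(s^2 - s - 7).
Apply the quadratic formula to s^2 - s - 7 = 0: s = (1 +/- sqrt(29))/2, i.e. s ~= 3.1926 or s ~= -2.1926.

s = -3 or s = -2.1926 or s = 3.1926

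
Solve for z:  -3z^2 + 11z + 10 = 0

z = -0.754 or z = 4.4207

Discriminant: (11)^2 - 4*(-3)*10 = 241.
Quadratic formula: z = (-11 +/- sqrt(241)) / (-6).
So z = 11/6 - sqrt(241)/6 ~= -0.754 or z = 11/6 + sqrt(241)/6 ~= 4.4207.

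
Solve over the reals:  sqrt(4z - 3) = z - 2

z = 7

Square both sides: 4z - 3 = (z - 2)^2.
Expand and rearrange: z^2 - 8z + 7 = 0.
Solving gives z = 7 or z = 1.
Check each candidate in the original equation:
  z = 7: sqrt(25) = 5, while z - 2 = 5 — valid.
  z = 1: sqrt(1) = 1, while z - 2 = -1 — extraneous.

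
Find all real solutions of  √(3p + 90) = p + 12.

Square both sides: 3p + 90 = (p + 12)².
Expand and rearrange: p² + 21p + 54 = 0.
Solving gives p = -3 or p = -18.
Check each candidate in the original equation:
  p = -3: √(81) = 9, while p + 12 = 9 — valid.
  p = -18: √(36) = 6, while p + 12 = -6 — extraneous.

p = -3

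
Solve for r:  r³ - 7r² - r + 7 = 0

r = -1 or r = 1 or r = 7

Possible rational roots are divisors of 7. Testing r = -1 gives 0, so (r + 1) is a factor.
Divide: r³ - 7r² - r + 7 = (r + 1)(r² - 8r + 7).
Factor the quadratic: r = 7 or r = 1.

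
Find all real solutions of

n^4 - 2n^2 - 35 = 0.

n = -2.6458 or n = 2.6458

Let u = n^2. The equation becomes u^2 - 2u - 35 = 0.
Factor: (u - 7)(u + 5) = 0, so u = 7 or u = -5.
n^2 = 7 gives n = +/-sqrt(7) ~= +/-2.6458.
n^2 = -5 < 0 has no real solution.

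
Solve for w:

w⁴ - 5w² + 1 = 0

Let u = w². The equation becomes u² - 5u + 1 = 0.
By the quadratic formula, u = √(21)/2 + 5/2 or u = 5/2 - √(21)/2.
w² = √(21)/2 + 5/2 gives w = ±√(√(21)/2 + 5/2) ≈ ±2.1889.
w² = 5/2 - √(21)/2 gives w = ±√(5/2 - √(21)/2) ≈ ±0.4569.

w = -2.1889 or w = -0.4569 or w = 0.4569 or w = 2.1889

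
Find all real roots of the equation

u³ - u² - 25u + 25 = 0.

u = -5 or u = 1 or u = 5

Possible rational roots are divisors of 25. Testing u = -5 gives 0, so (u + 5) is a factor.
Divide: u³ - u² - 25u + 25 = (u + 5)(u² - 6u + 5).
Factor the quadratic: u = 5 or u = 1.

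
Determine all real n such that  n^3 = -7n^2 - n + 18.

n = -6.4051 or n = -2 or n = 1.4051

Rearrange: n^3 + 7n^2 + n - 18 = 0.
Possible rational roots are divisors of -18. Testing n = -2 gives 0, so (n + 2) is a factor.
Divide: n^3 + 7n^2 + n - 18 = (n + 2)(n^2 + 5n - 9).
Apply the quadratic formula to n^2 + 5n - 9 = 0: n = (-5 +/- sqrt(61))/2, i.e. n ~= 1.4051 or n ~= -6.4051.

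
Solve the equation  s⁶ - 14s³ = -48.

Let u = s³. The equation becomes u² - 14u + 48 = 0.
Factor: (u - 8)(u - 6) = 0, so u = 8 or u = 6.
s³ = 8 gives s = 2.
s³ = 6 gives s = ∛(6) ≈ 1.8171.

s = 1.8171 or s = 2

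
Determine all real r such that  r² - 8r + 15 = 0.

r = 3 or r = 5

Factor: (r - 5)(r - 3) = 0.
So r = 5 or r = 3.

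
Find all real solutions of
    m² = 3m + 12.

Rearrange to standard form: m² - 3m - 12 = 0.
Discriminant: (-3)² − 4·1·(-12) = 57.
Quadratic formula: m = (3 ± √57) / 2.
So m = 3/2 + √(57)/2 ≈ 5.2749 or m = 3/2 - √(57)/2 ≈ -2.2749.

m = -2.2749 or m = 5.2749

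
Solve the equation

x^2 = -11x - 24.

Bring every term to one side: x^2 + 11x + 24 = 0.
Factor: (x + 8)(x + 3) = 0.
So x = -8 or x = -3.

x = -8 or x = -3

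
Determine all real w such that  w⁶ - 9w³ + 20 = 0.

w = 1.5874 or w = 1.71

Let u = w³. The equation becomes u² - 9u + 20 = 0.
Factor: (u - 4)(u - 5) = 0, so u = 4 or u = 5.
w³ = 4 gives w = ∛(4) ≈ 1.5874.
w³ = 5 gives w = ∛(5) ≈ 1.71.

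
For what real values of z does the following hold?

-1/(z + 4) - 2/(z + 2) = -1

Multiply both sides by (z + 4)(z + 2):
-(z + 2) - 2(z + 4) = -(z + 4)(z + 2).
Expand and collect terms: -z^2 - 3z + 2 = 0.
By the quadratic formula, z = (3 +/- sqrt(17)) / -2, so z ~= -3.5616 or z ~= 0.5616.
Neither value makes a denominator zero (z != -4, z != -2), so both are valid.

z = -3.5616 or z = 0.5616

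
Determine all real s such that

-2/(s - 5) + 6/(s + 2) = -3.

Multiply both sides by (s - 5)(s + 2):
-2(s + 2) + 6(s - 5) = -3(s - 5)(s + 2).
Expand and collect terms: -3s^2 + 5s + 64 = 0.
By the quadratic formula, s = (-5 +/- sqrt(793)) / -6, so s ~= -3.86 or s ~= 5.5267.
Neither value makes a denominator zero (s != 5, s != -2), so both are valid.

s = -3.86 or s = 5.5267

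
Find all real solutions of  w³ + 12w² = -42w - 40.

Rearrange: w³ + 12w² + 42w + 40 = 0.
Possible rational roots are divisors of 40. Testing w = -4 gives 0, so (w + 4) is a factor.
Divide: w³ + 12w² + 42w + 40 = (w + 4)(w² + 8w + 10).
Apply the quadratic formula to w² + 8w + 10 = 0: w = (-8 ± √24)/2, i.e. w ≈ -1.5505 or w ≈ -6.4495.

w = -6.4495 or w = -4 or w = -1.5505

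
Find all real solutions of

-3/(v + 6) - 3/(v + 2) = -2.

Multiply both sides by (v + 6)(v + 2):
-3(v + 2) - 3(v + 6) = -2(v + 6)(v + 2).
Expand and collect terms: -2v^2 - 10v = 0.
Factor or apply the quadratic formula: v = -5 or v = 0.
Neither value makes a denominator zero (v != -6, v != -2), so both are valid.

v = -5 or v = 0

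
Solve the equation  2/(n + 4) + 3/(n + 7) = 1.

n = -5.6458 or n = -0.3542

Multiply both sides by (n + 4)(n + 7):
2(n + 7) + 3(n + 4) = (n + 4)(n + 7).
Expand and collect terms: n² + 6n + 2 = 0.
By the quadratic formula, n = (-6 ± √28) / 2, so n ≈ -0.3542 or n ≈ -5.6458.
Neither value makes a denominator zero (n ≠ -4, n ≠ -7), so both are valid.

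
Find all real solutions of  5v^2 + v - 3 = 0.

Discriminant: (1)^2 - 4*5*(-3) = 61.
Quadratic formula: v = (-1 +/- sqrt(61)) / 10.
So v = -1/10 + sqrt(61)/10 ~= 0.681 or v = -sqrt(61)/10 - 1/10 ~= -0.881.

v = -0.881 or v = 0.681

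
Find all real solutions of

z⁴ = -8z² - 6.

Let u = z². The equation becomes u² + 8u + 6 = 0.
By the quadratic formula, u = -4 + √(10) or u = -4 - √(10).
z² = -4 + √(10) < 0 has no real solution.
z² = -4 - √(10) < 0 has no real solution.

No real solutions.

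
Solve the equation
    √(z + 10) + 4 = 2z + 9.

Isolate the radical: √(z + 10) = 2z + 5.
Square both sides: z + 10 = (2z + 5)².
Expand and rearrange: 4z² + 19z + 15 = 0.
Solving gives z = -1 or z = -3.75.
Check each candidate in the original equation:
  z = -1: √(9) = 3, while 2z + 5 = 3 — valid.
  z = -3.75: √(6.25) = 2.5, while 2z + 5 = -2.5 — extraneous.

z = -1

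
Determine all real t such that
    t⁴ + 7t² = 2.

t = -0.5243 or t = 0.5243

Let u = t². The equation becomes u² + 7u - 2 = 0.
By the quadratic formula, u = -7/2 + √(57)/2 or u = -√(57)/2 - 7/2.
t² = -7/2 + √(57)/2 gives t = ±√(-7/2 + √(57)/2) ≈ ±0.5243.
t² = -√(57)/2 - 7/2 < 0 has no real solution.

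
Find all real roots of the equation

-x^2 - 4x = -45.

Bring every term to one side: -x^2 - 4x + 45 = 0.
Factor: -1(x - 5)(x + 9) = 0.
So x = 5 or x = -9.

x = -9 or x = 5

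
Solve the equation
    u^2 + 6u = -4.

u = -5.2361 or u = -0.7639

Rearrange to standard form: u^2 + 6u + 4 = 0.
Discriminant: (6)^2 - 4*1*4 = 20.
Quadratic formula: u = (-6 +/- sqrt(20)) / 2.
So u = -3 + sqrt(5) ~= -0.7639 or u = -3 - sqrt(5) ~= -5.2361.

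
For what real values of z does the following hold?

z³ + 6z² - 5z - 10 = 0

z = -6.5311 or z = -1 or z = 1.5311

Possible rational roots are divisors of -10. Testing z = -1 gives 0, so (z + 1) is a factor.
Divide: z³ + 6z² - 5z - 10 = (z + 1)(z² + 5z - 10).
Apply the quadratic formula to z² + 5z - 10 = 0: z = (-5 ± √65)/2, i.e. z ≈ 1.5311 or z ≈ -6.5311.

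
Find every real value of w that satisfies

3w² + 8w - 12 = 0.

w = -3.737 or w = 1.0704

Discriminant: (8)² − 4·3·(-12) = 208.
Quadratic formula: w = (-8 ± √208) / 6.
So w = -4/3 + 2·√(13)/3 ≈ 1.0704 or w = -2·√(13)/3 - 4/3 ≈ -3.737.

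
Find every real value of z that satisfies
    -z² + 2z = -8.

z = -2 or z = 4

Bring every term to one side: -z² + 2z + 8 = 0.
Factor: -1(z + 2)(z - 4) = 0.
So z = -2 or z = 4.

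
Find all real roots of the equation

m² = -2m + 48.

Bring every term to one side: m² + 2m - 48 = 0.
Factor: (m - 6)(m + 8) = 0.
So m = 6 or m = -8.

m = -8 or m = 6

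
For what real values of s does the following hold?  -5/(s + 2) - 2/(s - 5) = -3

Multiply both sides by (s + 2)(s - 5):
-5(s - 5) - 2(s + 2) = -3(s + 2)(s - 5).
Expand and collect terms: -3s² + 16s + 9 = 0.
By the quadratic formula, s = (-16 ± √364) / -6, so s ≈ -0.5131 or s ≈ 5.8465.
Neither value makes a denominator zero (s ≠ -2, s ≠ 5), so both are valid.

s = -0.5131 or s = 5.8465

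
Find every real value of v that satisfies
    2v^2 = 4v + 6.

v = -1 or v = 3

Bring every term to one side: 2v^2 - 4v - 6 = 0.
Factor: 2(v - 3)(v + 1) = 0.
So v = 3 or v = -1.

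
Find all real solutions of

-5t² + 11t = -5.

Rearrange to standard form: -5t² + 11t + 5 = 0.
Discriminant: (11)² − 4·(-5)·5 = 221.
Quadratic formula: t = (-11 ± √221) / (-10).
So t = 11/10 - √(221)/10 ≈ -0.3866 or t = 11/10 + √(221)/10 ≈ 2.5866.

t = -0.3866 or t = 2.5866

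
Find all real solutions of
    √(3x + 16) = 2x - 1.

x = 3

Square both sides: 3x + 16 = (2x - 1)².
Expand and rearrange: 4x² - 7x - 15 = 0.
Solving gives x = 3 or x = -1.25.
Check each candidate in the original equation:
  x = 3: √(25) = 5, while 2x - 1 = 5 — valid.
  x = -1.25: √(12.25) = 3.5, while 2x - 1 = -3.5 — extraneous.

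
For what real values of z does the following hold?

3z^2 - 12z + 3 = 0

z = 0.2679 or z = 3.7321

Discriminant: (-12)^2 - 4*3*3 = 108.
Quadratic formula: z = (12 +/- sqrt(108)) / 6.
So z = sqrt(3) + 2 ~= 3.7321 or z = 2 - sqrt(3) ~= 0.2679.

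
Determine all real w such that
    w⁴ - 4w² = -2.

Let u = w². The equation becomes u² - 4u + 2 = 0.
By the quadratic formula, u = √(2) + 2 or u = 2 - √(2).
w² = √(2) + 2 gives w = ±√(√(2) + 2) ≈ ±1.8478.
w² = 2 - √(2) gives w = ±√(2 - √(2)) ≈ ±0.7654.

w = -1.8478 or w = -0.7654 or w = 0.7654 or w = 1.8478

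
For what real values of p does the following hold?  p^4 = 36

p = -2.4495 or p = 2.4495

Let u = p^2. The equation becomes u^2 - 36 = 0.
Factor: (u - 6)(u + 6) = 0, so u = 6 or u = -6.
p^2 = 6 gives p = +/-sqrt(6) ~= +/-2.4495.
p^2 = -6 < 0 has no real solution.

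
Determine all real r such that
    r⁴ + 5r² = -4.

No real solutions.

Let u = r². The equation becomes u² + 5u + 4 = 0.
Factor: (u + 1)(u + 4) = 0, so u = -1 or u = -4.
r² = -1 < 0 has no real solution.
r² = -4 < 0 has no real solution.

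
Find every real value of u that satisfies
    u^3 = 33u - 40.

u = -6.2749 or u = 1.2749 or u = 5

Rearrange: u^3 - 33u + 40 = 0.
Possible rational roots are divisors of 40. Testing u = 5 gives 0, so (u - 5) is a factor.
Divide: u^3 - 33u + 40 = (u - 5)(u^2 + 5u - 8).
Apply the quadratic formula to u^2 + 5u - 8 = 0: u = (-5 +/- sqrt(57))/2, i.e. u ~= 1.2749 or u ~= -6.2749.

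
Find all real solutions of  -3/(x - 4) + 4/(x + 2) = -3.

x = -3.1701 or x = 4.8368

Multiply both sides by (x - 4)(x + 2):
-3(x + 2) + 4(x - 4) = -3(x - 4)(x + 2).
Expand and collect terms: -3x² + 5x + 46 = 0.
By the quadratic formula, x = (-5 ± √577) / -6, so x ≈ -3.1701 or x ≈ 4.8368.
Neither value makes a denominator zero (x ≠ 4, x ≠ -2), so both are valid.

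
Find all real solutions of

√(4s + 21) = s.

s = 7

Square both sides: 4s + 21 = (s)².
Expand and rearrange: s² - 4s - 21 = 0.
Solving gives s = 7 or s = -3.
Check each candidate in the original equation:
  s = 7: √(49) = 7, while s = 7 — valid.
  s = -3: √(9) = 3, while s = -3 — extraneous.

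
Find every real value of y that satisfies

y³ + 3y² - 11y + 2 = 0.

y = -5.1926 or y = 0.1926 or y = 2

Possible rational roots are divisors of 2. Testing y = 2 gives 0, so (y - 2) is a factor.
Divide: y³ + 3y² - 11y + 2 = (y - 2)(y² + 5y - 1).
Apply the quadratic formula to y² + 5y - 1 = 0: y = (-5 ± √29)/2, i.e. y ≈ 0.1926 or y ≈ -5.1926.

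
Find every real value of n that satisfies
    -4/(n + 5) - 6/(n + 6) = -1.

Multiply both sides by (n + 5)(n + 6):
-4(n + 6) - 6(n + 5) = -(n + 5)(n + 6).
Expand and collect terms: -n² - n + 24 = 0.
By the quadratic formula, n = (1 ± √97) / -2, so n ≈ -5.4244 or n ≈ 4.4244.
Neither value makes a denominator zero (n ≠ -5, n ≠ -6), so both are valid.

n = -5.4244 or n = 4.4244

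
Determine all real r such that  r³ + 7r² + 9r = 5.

Rearrange: r³ + 7r² + 9r - 5 = 0.
Possible rational roots are divisors of -5. Testing r = -5 gives 0, so (r + 5) is a factor.
Divide: r³ + 7r² + 9r - 5 = (r + 5)(r² + 2r - 1).
Apply the quadratic formula to r² + 2r - 1 = 0: r = (-2 ± √8)/2, i.e. r ≈ 0.4142 or r ≈ -2.4142.

r = -5 or r = -2.4142 or r = 0.4142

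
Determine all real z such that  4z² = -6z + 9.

z = -2.4271 or z = 0.9271

Rearrange to standard form: 4z² + 6z - 9 = 0.
Discriminant: (6)² − 4·4·(-9) = 180.
Quadratic formula: z = (-6 ± √180) / 8.
So z = -3/4 + 3·√(5)/4 ≈ 0.9271 or z = -3·√(5)/4 - 3/4 ≈ -2.4271.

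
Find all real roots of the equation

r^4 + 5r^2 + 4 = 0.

Let u = r^2. The equation becomes u^2 + 5u + 4 = 0.
Factor: (u + 1)(u + 4) = 0, so u = -1 or u = -4.
r^2 = -1 < 0 has no real solution.
r^2 = -4 < 0 has no real solution.

No real solutions.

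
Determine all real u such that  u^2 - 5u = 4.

Rearrange to standard form: u^2 - 5u - 4 = 0.
Discriminant: (-5)^2 - 4*1*(-4) = 41.
Quadratic formula: u = (5 +/- sqrt(41)) / 2.
So u = 5/2 + sqrt(41)/2 ~= 5.7016 or u = 5/2 - sqrt(41)/2 ~= -0.7016.

u = -0.7016 or u = 5.7016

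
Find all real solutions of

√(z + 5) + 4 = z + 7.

z = -1

Isolate the radical: √(z + 5) = z + 3.
Square both sides: z + 5 = (z + 3)².
Expand and rearrange: z² + 5z + 4 = 0.
Solving gives z = -1 or z = -4.
Check each candidate in the original equation:
  z = -1: √(4) = 2, while z + 3 = 2 — valid.
  z = -4: √(1) = 1, while z + 3 = -1 — extraneous.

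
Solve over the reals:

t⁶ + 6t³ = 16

t = -2 or t = 1.2599

Let u = t³. The equation becomes u² + 6u - 16 = 0.
Factor: (u - 2)(u + 8) = 0, so u = 2 or u = -8.
t³ = 2 gives t = ∛(2) ≈ 1.2599.
t³ = -8 gives t = -2.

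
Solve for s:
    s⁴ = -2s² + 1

s = -0.6436 or s = 0.6436

Let u = s². The equation becomes u² + 2u - 1 = 0.
By the quadratic formula, u = -1 + √(2) or u = -√(2) - 1.
s² = -1 + √(2) gives s = ±√(-1 + √(2)) ≈ ±0.6436.
s² = -√(2) - 1 < 0 has no real solution.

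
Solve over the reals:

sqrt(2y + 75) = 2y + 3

y = 3

Square both sides: 2y + 75 = (2y + 3)^2.
Expand and rearrange: 4y^2 + 10y - 66 = 0.
Solving gives y = 3 or y = -5.5.
Check each candidate in the original equation:
  y = 3: sqrt(81) = 9, while 2y + 3 = 9 — valid.
  y = -5.5: sqrt(64) = 8, while 2y + 3 = -8 — extraneous.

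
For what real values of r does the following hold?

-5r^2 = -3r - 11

Rearrange to standard form: -5r^2 + 3r + 11 = 0.
Discriminant: (3)^2 - 4*(-5)*11 = 229.
Quadratic formula: r = (-3 +/- sqrt(229)) / (-10).
So r = 3/10 - sqrt(229)/10 ~= -1.2133 or r = 3/10 + sqrt(229)/10 ~= 1.8133.

r = -1.2133 or r = 1.8133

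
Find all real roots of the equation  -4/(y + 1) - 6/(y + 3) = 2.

Multiply both sides by (y + 1)(y + 3):
-4(y + 3) - 6(y + 1) = 2(y + 1)(y + 3).
Expand and collect terms: 2y^2 + 18y + 24 = 0.
By the quadratic formula, y = (-18 +/- sqrt(132)) / 4, so y ~= -1.6277 or y ~= -7.3723.
Neither value makes a denominator zero (y != -1, y != -3), so both are valid.

y = -7.3723 or y = -1.6277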